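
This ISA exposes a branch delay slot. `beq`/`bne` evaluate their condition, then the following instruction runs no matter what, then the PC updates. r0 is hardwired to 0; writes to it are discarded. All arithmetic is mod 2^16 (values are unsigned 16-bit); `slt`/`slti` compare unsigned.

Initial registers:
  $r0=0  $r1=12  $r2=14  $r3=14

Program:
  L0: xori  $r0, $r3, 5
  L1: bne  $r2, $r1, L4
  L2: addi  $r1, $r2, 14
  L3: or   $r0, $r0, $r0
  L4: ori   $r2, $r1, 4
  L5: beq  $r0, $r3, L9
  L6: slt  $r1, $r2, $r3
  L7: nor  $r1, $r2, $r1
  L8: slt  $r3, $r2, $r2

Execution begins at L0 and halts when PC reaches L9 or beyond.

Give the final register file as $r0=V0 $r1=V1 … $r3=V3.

$r0=0 $r1=65507 $r2=28 $r3=0

#0 xori  $r0, $r3, 5 ; 0/12/14/14
#1 bne  $r2, $r1, L4 ; 0/12/14/14 ; →target
#2 addi  $r1, $r2, 14 ; 0/28/14/14
#4 ori   $r2, $r1, 4 ; 0/28/28/14
#5 beq  $r0, $r3, L9 ; 0/28/28/14 ; →fallthru
#6 slt  $r1, $r2, $r3 ; 0/0/28/14
#7 nor  $r1, $r2, $r1 ; 0/65507/28/14
#8 slt  $r3, $r2, $r2 ; 0/65507/28/0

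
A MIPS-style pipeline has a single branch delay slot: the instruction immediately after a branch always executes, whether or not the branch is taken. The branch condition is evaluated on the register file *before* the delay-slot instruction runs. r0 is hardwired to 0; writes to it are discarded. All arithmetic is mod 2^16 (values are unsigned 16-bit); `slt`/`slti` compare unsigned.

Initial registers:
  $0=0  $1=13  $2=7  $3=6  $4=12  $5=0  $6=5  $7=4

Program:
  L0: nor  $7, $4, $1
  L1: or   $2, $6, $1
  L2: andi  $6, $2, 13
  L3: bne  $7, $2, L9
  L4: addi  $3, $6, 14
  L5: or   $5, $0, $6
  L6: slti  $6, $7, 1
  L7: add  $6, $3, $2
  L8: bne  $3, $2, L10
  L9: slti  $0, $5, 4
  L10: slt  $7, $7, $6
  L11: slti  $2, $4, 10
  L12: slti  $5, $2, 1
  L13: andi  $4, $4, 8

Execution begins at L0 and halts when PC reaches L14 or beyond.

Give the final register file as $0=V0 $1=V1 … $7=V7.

$0=0 $1=13 $2=0 $3=27 $4=8 $5=1 $6=13 $7=0

PC=0  nor  $7, $4, $1        | $0=0 $1=13 $2=7 $3=6 $4=12 $5=0 $6=5 $7=65522
PC=1  or   $2, $6, $1        | $0=0 $1=13 $2=13 $3=6 $4=12 $5=0 $6=5 $7=65522
PC=2  andi  $6, $2, 13       | $0=0 $1=13 $2=13 $3=6 $4=12 $5=0 $6=13 $7=65522
PC=3  bne  $7, $2, L9        | $0=0 $1=13 $2=13 $3=6 $4=12 $5=0 $6=13 $7=65522  [TAKEN]
PC=4  addi  $3, $6, 14       | $0=0 $1=13 $2=13 $3=27 $4=12 $5=0 $6=13 $7=65522
PC=9  slti  $0, $5, 4        | $0=0 $1=13 $2=13 $3=27 $4=12 $5=0 $6=13 $7=65522
PC=10 slt  $7, $7, $6        | $0=0 $1=13 $2=13 $3=27 $4=12 $5=0 $6=13 $7=0
PC=11 slti  $2, $4, 10       | $0=0 $1=13 $2=0 $3=27 $4=12 $5=0 $6=13 $7=0
PC=12 slti  $5, $2, 1        | $0=0 $1=13 $2=0 $3=27 $4=12 $5=1 $6=13 $7=0
PC=13 andi  $4, $4, 8        | $0=0 $1=13 $2=0 $3=27 $4=8 $5=1 $6=13 $7=0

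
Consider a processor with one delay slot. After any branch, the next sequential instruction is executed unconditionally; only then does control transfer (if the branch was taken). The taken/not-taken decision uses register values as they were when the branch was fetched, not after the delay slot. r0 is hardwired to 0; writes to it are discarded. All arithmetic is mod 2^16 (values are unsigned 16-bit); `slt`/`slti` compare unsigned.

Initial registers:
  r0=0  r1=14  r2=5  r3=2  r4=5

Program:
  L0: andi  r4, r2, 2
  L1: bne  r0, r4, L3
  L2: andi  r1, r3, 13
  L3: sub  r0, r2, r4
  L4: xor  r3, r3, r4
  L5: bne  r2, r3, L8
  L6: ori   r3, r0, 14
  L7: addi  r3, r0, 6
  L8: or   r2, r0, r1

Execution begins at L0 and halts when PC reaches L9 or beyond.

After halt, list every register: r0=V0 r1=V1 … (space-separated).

r0=0 r1=0 r2=0 r3=14 r4=0

#0 andi  r4, r2, 2 ; 0/14/5/2/0
#1 bne  r0, r4, L3 ; 0/14/5/2/0 ; →fallthru
#2 andi  r1, r3, 13 ; 0/0/5/2/0
#3 sub  r0, r2, r4 ; 0/0/5/2/0
#4 xor  r3, r3, r4 ; 0/0/5/2/0
#5 bne  r2, r3, L8 ; 0/0/5/2/0 ; →target
#6 ori   r3, r0, 14 ; 0/0/5/14/0
#8 or   r2, r0, r1 ; 0/0/0/14/0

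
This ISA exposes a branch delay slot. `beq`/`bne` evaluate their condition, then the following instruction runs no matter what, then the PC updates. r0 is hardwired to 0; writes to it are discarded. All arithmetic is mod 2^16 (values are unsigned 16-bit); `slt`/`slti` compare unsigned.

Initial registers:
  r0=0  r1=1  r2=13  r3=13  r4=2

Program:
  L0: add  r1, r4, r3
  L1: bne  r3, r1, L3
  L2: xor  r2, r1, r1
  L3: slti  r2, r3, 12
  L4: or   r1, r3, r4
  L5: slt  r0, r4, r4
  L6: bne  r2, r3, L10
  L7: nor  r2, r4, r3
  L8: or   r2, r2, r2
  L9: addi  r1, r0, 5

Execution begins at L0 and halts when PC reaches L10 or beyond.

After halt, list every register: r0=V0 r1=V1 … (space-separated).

PC=0  add  r1, r4, r3        | r0=0 r1=15 r2=13 r3=13 r4=2
PC=1  bne  r3, r1, L3        | r0=0 r1=15 r2=13 r3=13 r4=2  [TAKEN]
PC=2  xor  r2, r1, r1        | r0=0 r1=15 r2=0 r3=13 r4=2
PC=3  slti  r2, r3, 12       | r0=0 r1=15 r2=0 r3=13 r4=2
PC=4  or   r1, r3, r4        | r0=0 r1=15 r2=0 r3=13 r4=2
PC=5  slt  r0, r4, r4        | r0=0 r1=15 r2=0 r3=13 r4=2
PC=6  bne  r2, r3, L10       | r0=0 r1=15 r2=0 r3=13 r4=2  [TAKEN]
PC=7  nor  r2, r4, r3        | r0=0 r1=15 r2=65520 r3=13 r4=2

r0=0 r1=15 r2=65520 r3=13 r4=2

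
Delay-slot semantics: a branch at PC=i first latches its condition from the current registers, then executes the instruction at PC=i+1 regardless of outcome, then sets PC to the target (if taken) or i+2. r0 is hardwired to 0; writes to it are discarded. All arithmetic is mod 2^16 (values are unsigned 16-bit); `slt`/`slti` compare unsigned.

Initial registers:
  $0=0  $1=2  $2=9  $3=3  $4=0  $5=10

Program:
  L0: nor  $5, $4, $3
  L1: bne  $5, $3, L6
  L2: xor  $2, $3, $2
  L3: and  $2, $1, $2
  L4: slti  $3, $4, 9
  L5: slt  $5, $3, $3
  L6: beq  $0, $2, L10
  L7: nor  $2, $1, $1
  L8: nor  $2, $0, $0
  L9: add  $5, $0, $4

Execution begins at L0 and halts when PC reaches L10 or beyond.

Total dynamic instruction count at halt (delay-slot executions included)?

  step pc=0: nor  $5, $4, $3  regs=(0,2,9,3,0,65532)
  step pc=1: bne  $5, $3, L6  cond=T  regs=(0,2,9,3,0,65532)
  step pc=2: xor  $2, $3, $2  regs=(0,2,10,3,0,65532)
  step pc=6: beq  $0, $2, L10  cond=F  regs=(0,2,10,3,0,65532)
  step pc=7: nor  $2, $1, $1  regs=(0,2,65533,3,0,65532)
  step pc=8: nor  $2, $0, $0  regs=(0,2,65535,3,0,65532)
  step pc=9: add  $5, $0, $4  regs=(0,2,65535,3,0,0)

7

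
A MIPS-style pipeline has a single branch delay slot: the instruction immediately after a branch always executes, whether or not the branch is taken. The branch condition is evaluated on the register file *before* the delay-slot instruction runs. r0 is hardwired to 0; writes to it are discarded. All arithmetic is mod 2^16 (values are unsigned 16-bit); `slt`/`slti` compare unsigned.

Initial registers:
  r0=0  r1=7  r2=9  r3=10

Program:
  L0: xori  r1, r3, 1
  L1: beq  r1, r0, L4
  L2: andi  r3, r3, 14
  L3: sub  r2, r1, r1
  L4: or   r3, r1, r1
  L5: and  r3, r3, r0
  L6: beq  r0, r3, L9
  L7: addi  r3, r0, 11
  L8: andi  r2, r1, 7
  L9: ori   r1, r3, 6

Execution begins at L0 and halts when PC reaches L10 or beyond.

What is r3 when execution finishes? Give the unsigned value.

PC=0  xori  r1, r3, 1        | r0=0 r1=11 r2=9 r3=10
PC=1  beq  r1, r0, L4        | r0=0 r1=11 r2=9 r3=10  [not taken]
PC=2  andi  r3, r3, 14       | r0=0 r1=11 r2=9 r3=10
PC=3  sub  r2, r1, r1        | r0=0 r1=11 r2=0 r3=10
PC=4  or   r3, r1, r1        | r0=0 r1=11 r2=0 r3=11
PC=5  and  r3, r3, r0        | r0=0 r1=11 r2=0 r3=0
PC=6  beq  r0, r3, L9        | r0=0 r1=11 r2=0 r3=0  [TAKEN]
PC=7  addi  r3, r0, 11       | r0=0 r1=11 r2=0 r3=11
PC=9  ori   r1, r3, 6        | r0=0 r1=15 r2=0 r3=11

11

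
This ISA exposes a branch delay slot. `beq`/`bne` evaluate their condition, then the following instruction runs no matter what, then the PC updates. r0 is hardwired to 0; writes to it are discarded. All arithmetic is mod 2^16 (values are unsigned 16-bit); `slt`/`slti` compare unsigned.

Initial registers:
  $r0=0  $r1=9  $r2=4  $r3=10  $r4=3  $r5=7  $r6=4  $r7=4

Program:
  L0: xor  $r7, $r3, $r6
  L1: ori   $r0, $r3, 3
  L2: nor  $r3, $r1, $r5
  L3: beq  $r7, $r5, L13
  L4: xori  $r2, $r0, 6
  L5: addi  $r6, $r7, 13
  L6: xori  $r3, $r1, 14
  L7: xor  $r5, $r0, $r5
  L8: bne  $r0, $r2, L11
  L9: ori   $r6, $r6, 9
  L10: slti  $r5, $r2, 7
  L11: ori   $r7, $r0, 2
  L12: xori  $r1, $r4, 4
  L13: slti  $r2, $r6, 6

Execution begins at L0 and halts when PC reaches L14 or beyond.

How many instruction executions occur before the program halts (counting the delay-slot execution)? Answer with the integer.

  step pc=0: xor  $r7, $r3, $r6  regs=(0,9,4,10,3,7,4,14)
  step pc=1: ori   $r0, $r3, 3  regs=(0,9,4,10,3,7,4,14)
  step pc=2: nor  $r3, $r1, $r5  regs=(0,9,4,65520,3,7,4,14)
  step pc=3: beq  $r7, $r5, L13  cond=F  regs=(0,9,4,65520,3,7,4,14)
  step pc=4: xori  $r2, $r0, 6  regs=(0,9,6,65520,3,7,4,14)
  step pc=5: addi  $r6, $r7, 13  regs=(0,9,6,65520,3,7,27,14)
  step pc=6: xori  $r3, $r1, 14  regs=(0,9,6,7,3,7,27,14)
  step pc=7: xor  $r5, $r0, $r5  regs=(0,9,6,7,3,7,27,14)
  step pc=8: bne  $r0, $r2, L11  cond=T  regs=(0,9,6,7,3,7,27,14)
  step pc=9: ori   $r6, $r6, 9  regs=(0,9,6,7,3,7,27,14)
  step pc=11: ori   $r7, $r0, 2  regs=(0,9,6,7,3,7,27,2)
  step pc=12: xori  $r1, $r4, 4  regs=(0,7,6,7,3,7,27,2)
  step pc=13: slti  $r2, $r6, 6  regs=(0,7,0,7,3,7,27,2)

13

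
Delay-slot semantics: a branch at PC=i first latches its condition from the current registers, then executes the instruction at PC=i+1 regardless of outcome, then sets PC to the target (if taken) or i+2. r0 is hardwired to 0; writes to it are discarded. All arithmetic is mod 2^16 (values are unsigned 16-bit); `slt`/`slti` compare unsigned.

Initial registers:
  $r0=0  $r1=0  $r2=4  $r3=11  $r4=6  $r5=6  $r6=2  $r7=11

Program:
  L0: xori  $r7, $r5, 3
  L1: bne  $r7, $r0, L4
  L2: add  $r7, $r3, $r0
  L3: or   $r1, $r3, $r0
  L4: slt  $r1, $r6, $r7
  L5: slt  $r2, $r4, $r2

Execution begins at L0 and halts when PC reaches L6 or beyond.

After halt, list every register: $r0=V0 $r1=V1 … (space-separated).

$r0=0 $r1=1 $r2=0 $r3=11 $r4=6 $r5=6 $r6=2 $r7=11

[0] xori  $r7, $r5, 3  →  {$r0:0, $r1:0, $r2:4, $r3:11, $r4:6, $r5:6, $r6:2, $r7:5}
[1] bne  $r7, $r0, L4  →  {$r0:0, $r1:0, $r2:4, $r3:11, $r4:6, $r5:6, $r6:2, $r7:5}  ⟨branch taken⟩
[2] add  $r7, $r3, $r0  →  {$r0:0, $r1:0, $r2:4, $r3:11, $r4:6, $r5:6, $r6:2, $r7:11}
[4] slt  $r1, $r6, $r7  →  {$r0:0, $r1:1, $r2:4, $r3:11, $r4:6, $r5:6, $r6:2, $r7:11}
[5] slt  $r2, $r4, $r2  →  {$r0:0, $r1:1, $r2:0, $r3:11, $r4:6, $r5:6, $r6:2, $r7:11}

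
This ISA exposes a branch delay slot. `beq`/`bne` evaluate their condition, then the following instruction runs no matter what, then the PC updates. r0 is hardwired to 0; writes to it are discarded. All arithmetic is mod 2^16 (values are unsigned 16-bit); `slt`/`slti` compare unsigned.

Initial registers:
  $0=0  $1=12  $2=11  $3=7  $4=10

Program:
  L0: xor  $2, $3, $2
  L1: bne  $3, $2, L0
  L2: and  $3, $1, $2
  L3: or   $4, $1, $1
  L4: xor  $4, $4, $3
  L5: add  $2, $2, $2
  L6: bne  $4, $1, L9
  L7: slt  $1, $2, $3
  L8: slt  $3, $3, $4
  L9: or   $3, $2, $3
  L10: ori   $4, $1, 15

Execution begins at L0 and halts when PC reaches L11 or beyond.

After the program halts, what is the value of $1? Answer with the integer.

0

  step pc=0: xor  $2, $3, $2  regs=(0,12,12,7,10)
  step pc=1: bne  $3, $2, L0  cond=T  regs=(0,12,12,7,10)
  step pc=2: and  $3, $1, $2  regs=(0,12,12,12,10)
  step pc=0: xor  $2, $3, $2  regs=(0,12,0,12,10)
  step pc=1: bne  $3, $2, L0  cond=T  regs=(0,12,0,12,10)
  step pc=2: and  $3, $1, $2  regs=(0,12,0,0,10)
  step pc=0: xor  $2, $3, $2  regs=(0,12,0,0,10)
  step pc=1: bne  $3, $2, L0  cond=F  regs=(0,12,0,0,10)
  step pc=2: and  $3, $1, $2  regs=(0,12,0,0,10)
  step pc=3: or   $4, $1, $1  regs=(0,12,0,0,12)
  step pc=4: xor  $4, $4, $3  regs=(0,12,0,0,12)
  step pc=5: add  $2, $2, $2  regs=(0,12,0,0,12)
  step pc=6: bne  $4, $1, L9  cond=F  regs=(0,12,0,0,12)
  step pc=7: slt  $1, $2, $3  regs=(0,0,0,0,12)
  step pc=8: slt  $3, $3, $4  regs=(0,0,0,1,12)
  step pc=9: or   $3, $2, $3  regs=(0,0,0,1,12)
  step pc=10: ori   $4, $1, 15  regs=(0,0,0,1,15)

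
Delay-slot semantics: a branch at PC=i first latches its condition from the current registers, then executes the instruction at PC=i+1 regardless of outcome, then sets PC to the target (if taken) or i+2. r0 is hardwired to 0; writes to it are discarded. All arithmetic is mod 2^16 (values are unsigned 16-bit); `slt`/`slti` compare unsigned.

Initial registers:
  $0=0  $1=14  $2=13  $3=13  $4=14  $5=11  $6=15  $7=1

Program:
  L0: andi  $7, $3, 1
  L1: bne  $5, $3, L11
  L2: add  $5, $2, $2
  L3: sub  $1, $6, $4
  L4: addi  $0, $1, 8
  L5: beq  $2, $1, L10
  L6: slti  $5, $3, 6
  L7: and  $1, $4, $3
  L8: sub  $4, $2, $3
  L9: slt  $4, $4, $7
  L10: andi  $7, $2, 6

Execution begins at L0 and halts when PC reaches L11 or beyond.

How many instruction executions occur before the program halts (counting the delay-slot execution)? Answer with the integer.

[0] andi  $7, $3, 1  →  {$0:0, $1:14, $2:13, $3:13, $4:14, $5:11, $6:15, $7:1}
[1] bne  $5, $3, L11  →  {$0:0, $1:14, $2:13, $3:13, $4:14, $5:11, $6:15, $7:1}  ⟨branch taken⟩
[2] add  $5, $2, $2  →  {$0:0, $1:14, $2:13, $3:13, $4:14, $5:26, $6:15, $7:1}

3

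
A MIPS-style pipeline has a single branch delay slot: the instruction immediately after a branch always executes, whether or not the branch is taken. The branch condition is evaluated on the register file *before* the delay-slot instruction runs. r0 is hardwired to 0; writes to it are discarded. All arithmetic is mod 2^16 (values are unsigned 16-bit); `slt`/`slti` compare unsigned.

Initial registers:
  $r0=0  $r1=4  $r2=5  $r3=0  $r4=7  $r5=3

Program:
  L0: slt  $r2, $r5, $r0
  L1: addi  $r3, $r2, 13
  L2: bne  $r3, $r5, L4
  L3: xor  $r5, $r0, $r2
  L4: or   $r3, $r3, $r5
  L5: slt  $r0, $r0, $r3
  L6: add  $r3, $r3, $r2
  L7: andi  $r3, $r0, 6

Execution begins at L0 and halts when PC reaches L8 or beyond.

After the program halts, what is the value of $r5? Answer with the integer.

#0 slt  $r2, $r5, $r0 ; 0/4/0/0/7/3
#1 addi  $r3, $r2, 13 ; 0/4/0/13/7/3
#2 bne  $r3, $r5, L4 ; 0/4/0/13/7/3 ; →target
#3 xor  $r5, $r0, $r2 ; 0/4/0/13/7/0
#4 or   $r3, $r3, $r5 ; 0/4/0/13/7/0
#5 slt  $r0, $r0, $r3 ; 0/4/0/13/7/0
#6 add  $r3, $r3, $r2 ; 0/4/0/13/7/0
#7 andi  $r3, $r0, 6 ; 0/4/0/0/7/0

0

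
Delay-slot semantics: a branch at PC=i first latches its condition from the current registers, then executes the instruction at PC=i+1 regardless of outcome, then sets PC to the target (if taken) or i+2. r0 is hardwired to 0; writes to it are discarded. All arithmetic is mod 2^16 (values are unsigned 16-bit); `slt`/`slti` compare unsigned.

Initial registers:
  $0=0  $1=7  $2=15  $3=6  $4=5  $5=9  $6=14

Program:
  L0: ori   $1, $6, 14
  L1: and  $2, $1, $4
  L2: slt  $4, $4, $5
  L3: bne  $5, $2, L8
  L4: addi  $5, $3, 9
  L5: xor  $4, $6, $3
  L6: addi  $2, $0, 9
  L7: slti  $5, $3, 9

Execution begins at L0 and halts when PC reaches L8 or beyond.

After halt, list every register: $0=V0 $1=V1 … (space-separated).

#0 ori   $1, $6, 14 ; 0/14/15/6/5/9/14
#1 and  $2, $1, $4 ; 0/14/4/6/5/9/14
#2 slt  $4, $4, $5 ; 0/14/4/6/1/9/14
#3 bne  $5, $2, L8 ; 0/14/4/6/1/9/14 ; →target
#4 addi  $5, $3, 9 ; 0/14/4/6/1/15/14

$0=0 $1=14 $2=4 $3=6 $4=1 $5=15 $6=14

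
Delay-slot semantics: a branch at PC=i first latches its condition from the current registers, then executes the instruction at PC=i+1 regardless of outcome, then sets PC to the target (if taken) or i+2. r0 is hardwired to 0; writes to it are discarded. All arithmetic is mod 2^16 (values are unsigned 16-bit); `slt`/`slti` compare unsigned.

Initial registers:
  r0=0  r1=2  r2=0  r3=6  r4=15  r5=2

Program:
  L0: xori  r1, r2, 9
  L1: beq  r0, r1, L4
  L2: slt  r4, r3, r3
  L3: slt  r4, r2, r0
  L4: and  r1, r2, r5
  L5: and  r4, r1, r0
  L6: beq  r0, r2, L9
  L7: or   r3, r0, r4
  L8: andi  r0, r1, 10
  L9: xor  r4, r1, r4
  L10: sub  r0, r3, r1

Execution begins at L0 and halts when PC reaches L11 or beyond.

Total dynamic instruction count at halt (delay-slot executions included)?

[0] xori  r1, r2, 9  →  {r0:0, r1:9, r2:0, r3:6, r4:15, r5:2}
[1] beq  r0, r1, L4  →  {r0:0, r1:9, r2:0, r3:6, r4:15, r5:2}  ⟨branch fallthrough⟩
[2] slt  r4, r3, r3  →  {r0:0, r1:9, r2:0, r3:6, r4:0, r5:2}
[3] slt  r4, r2, r0  →  {r0:0, r1:9, r2:0, r3:6, r4:0, r5:2}
[4] and  r1, r2, r5  →  {r0:0, r1:0, r2:0, r3:6, r4:0, r5:2}
[5] and  r4, r1, r0  →  {r0:0, r1:0, r2:0, r3:6, r4:0, r5:2}
[6] beq  r0, r2, L9  →  {r0:0, r1:0, r2:0, r3:6, r4:0, r5:2}  ⟨branch taken⟩
[7] or   r3, r0, r4  →  {r0:0, r1:0, r2:0, r3:0, r4:0, r5:2}
[9] xor  r4, r1, r4  →  {r0:0, r1:0, r2:0, r3:0, r4:0, r5:2}
[10] sub  r0, r3, r1  →  {r0:0, r1:0, r2:0, r3:0, r4:0, r5:2}

10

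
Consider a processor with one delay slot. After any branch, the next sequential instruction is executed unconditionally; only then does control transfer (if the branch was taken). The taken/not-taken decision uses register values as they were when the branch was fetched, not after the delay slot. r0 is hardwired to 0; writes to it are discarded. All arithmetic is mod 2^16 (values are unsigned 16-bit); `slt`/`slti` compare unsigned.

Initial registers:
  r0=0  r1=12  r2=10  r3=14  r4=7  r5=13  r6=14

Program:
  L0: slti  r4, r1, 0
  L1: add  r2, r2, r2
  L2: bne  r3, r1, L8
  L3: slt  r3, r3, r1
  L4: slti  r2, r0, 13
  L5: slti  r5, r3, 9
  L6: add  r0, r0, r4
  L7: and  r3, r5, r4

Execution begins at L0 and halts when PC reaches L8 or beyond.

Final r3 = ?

  step pc=0: slti  r4, r1, 0  regs=(0,12,10,14,0,13,14)
  step pc=1: add  r2, r2, r2  regs=(0,12,20,14,0,13,14)
  step pc=2: bne  r3, r1, L8  cond=T  regs=(0,12,20,14,0,13,14)
  step pc=3: slt  r3, r3, r1  regs=(0,12,20,0,0,13,14)

0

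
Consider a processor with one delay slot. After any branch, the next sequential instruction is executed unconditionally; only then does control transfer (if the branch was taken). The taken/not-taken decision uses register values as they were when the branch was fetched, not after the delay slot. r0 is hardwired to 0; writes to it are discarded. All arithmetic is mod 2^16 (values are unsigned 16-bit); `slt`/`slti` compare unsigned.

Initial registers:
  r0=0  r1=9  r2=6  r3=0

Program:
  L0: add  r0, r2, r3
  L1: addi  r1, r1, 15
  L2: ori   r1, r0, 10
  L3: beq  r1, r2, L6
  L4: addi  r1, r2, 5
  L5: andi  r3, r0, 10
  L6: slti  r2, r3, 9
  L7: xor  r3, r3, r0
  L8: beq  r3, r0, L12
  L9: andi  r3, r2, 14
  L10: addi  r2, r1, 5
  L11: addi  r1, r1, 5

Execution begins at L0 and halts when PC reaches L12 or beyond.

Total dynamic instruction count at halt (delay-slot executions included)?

10

PC=0  add  r0, r2, r3        | r0=0 r1=9 r2=6 r3=0
PC=1  addi  r1, r1, 15       | r0=0 r1=24 r2=6 r3=0
PC=2  ori   r1, r0, 10       | r0=0 r1=10 r2=6 r3=0
PC=3  beq  r1, r2, L6        | r0=0 r1=10 r2=6 r3=0  [not taken]
PC=4  addi  r1, r2, 5        | r0=0 r1=11 r2=6 r3=0
PC=5  andi  r3, r0, 10       | r0=0 r1=11 r2=6 r3=0
PC=6  slti  r2, r3, 9        | r0=0 r1=11 r2=1 r3=0
PC=7  xor  r3, r3, r0        | r0=0 r1=11 r2=1 r3=0
PC=8  beq  r3, r0, L12       | r0=0 r1=11 r2=1 r3=0  [TAKEN]
PC=9  andi  r3, r2, 14       | r0=0 r1=11 r2=1 r3=0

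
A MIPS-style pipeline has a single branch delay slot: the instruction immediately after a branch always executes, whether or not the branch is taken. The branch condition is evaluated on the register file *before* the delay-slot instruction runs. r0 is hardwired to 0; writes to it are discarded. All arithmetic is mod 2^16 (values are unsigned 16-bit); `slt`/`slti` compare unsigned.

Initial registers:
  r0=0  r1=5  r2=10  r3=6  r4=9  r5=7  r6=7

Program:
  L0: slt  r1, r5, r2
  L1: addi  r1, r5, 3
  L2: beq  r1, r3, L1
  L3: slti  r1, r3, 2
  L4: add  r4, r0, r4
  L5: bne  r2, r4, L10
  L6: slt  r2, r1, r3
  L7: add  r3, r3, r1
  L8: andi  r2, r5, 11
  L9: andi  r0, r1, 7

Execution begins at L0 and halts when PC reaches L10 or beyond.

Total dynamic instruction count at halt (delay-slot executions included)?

7

PC=0  slt  r1, r5, r2        | r0=0 r1=1 r2=10 r3=6 r4=9 r5=7 r6=7
PC=1  addi  r1, r5, 3        | r0=0 r1=10 r2=10 r3=6 r4=9 r5=7 r6=7
PC=2  beq  r1, r3, L1        | r0=0 r1=10 r2=10 r3=6 r4=9 r5=7 r6=7  [not taken]
PC=3  slti  r1, r3, 2        | r0=0 r1=0 r2=10 r3=6 r4=9 r5=7 r6=7
PC=4  add  r4, r0, r4        | r0=0 r1=0 r2=10 r3=6 r4=9 r5=7 r6=7
PC=5  bne  r2, r4, L10       | r0=0 r1=0 r2=10 r3=6 r4=9 r5=7 r6=7  [TAKEN]
PC=6  slt  r2, r1, r3        | r0=0 r1=0 r2=1 r3=6 r4=9 r5=7 r6=7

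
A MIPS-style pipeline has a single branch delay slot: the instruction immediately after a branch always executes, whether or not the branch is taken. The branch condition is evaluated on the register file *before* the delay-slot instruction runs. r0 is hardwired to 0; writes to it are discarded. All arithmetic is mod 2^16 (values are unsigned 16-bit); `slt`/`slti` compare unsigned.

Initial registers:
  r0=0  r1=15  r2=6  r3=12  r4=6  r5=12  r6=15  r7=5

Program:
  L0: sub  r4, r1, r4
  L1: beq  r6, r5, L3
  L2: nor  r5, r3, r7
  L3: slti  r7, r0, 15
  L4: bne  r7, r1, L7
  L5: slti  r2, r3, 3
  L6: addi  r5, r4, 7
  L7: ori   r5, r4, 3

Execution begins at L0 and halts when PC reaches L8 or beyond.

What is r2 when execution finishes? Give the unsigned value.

  step pc=0: sub  r4, r1, r4  regs=(0,15,6,12,9,12,15,5)
  step pc=1: beq  r6, r5, L3  cond=F  regs=(0,15,6,12,9,12,15,5)
  step pc=2: nor  r5, r3, r7  regs=(0,15,6,12,9,65522,15,5)
  step pc=3: slti  r7, r0, 15  regs=(0,15,6,12,9,65522,15,1)
  step pc=4: bne  r7, r1, L7  cond=T  regs=(0,15,6,12,9,65522,15,1)
  step pc=5: slti  r2, r3, 3  regs=(0,15,0,12,9,65522,15,1)
  step pc=7: ori   r5, r4, 3  regs=(0,15,0,12,9,11,15,1)

0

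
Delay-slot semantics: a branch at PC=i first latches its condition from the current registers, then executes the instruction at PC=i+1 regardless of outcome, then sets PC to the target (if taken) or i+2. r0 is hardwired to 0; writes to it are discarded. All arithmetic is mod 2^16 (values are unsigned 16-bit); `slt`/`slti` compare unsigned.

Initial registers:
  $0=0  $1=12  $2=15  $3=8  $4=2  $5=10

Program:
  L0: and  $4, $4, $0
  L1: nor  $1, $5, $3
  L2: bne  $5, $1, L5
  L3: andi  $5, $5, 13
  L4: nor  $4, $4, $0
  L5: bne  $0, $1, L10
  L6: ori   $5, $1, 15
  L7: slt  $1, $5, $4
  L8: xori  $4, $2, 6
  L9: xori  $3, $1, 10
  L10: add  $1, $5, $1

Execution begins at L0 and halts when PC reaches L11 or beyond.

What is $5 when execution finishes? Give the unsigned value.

  step pc=0: and  $4, $4, $0  regs=(0,12,15,8,0,10)
  step pc=1: nor  $1, $5, $3  regs=(0,65525,15,8,0,10)
  step pc=2: bne  $5, $1, L5  cond=T  regs=(0,65525,15,8,0,10)
  step pc=3: andi  $5, $5, 13  regs=(0,65525,15,8,0,8)
  step pc=5: bne  $0, $1, L10  cond=T  regs=(0,65525,15,8,0,8)
  step pc=6: ori   $5, $1, 15  regs=(0,65525,15,8,0,65535)
  step pc=10: add  $1, $5, $1  regs=(0,65524,15,8,0,65535)

65535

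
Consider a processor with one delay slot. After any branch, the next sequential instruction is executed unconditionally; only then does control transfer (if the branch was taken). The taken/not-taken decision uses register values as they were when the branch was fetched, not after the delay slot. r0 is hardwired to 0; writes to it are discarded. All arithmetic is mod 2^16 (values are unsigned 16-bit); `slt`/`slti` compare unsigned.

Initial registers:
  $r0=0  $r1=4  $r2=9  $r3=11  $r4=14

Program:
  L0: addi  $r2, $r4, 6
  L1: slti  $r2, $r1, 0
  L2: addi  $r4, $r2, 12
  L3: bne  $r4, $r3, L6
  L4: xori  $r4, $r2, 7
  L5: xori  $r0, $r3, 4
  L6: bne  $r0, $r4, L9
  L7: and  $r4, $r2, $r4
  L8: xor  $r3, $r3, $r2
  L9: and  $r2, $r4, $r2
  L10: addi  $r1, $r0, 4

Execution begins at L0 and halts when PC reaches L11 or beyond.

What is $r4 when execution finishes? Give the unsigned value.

PC=0  addi  $r2, $r4, 6      | $r0=0 $r1=4 $r2=20 $r3=11 $r4=14
PC=1  slti  $r2, $r1, 0      | $r0=0 $r1=4 $r2=0 $r3=11 $r4=14
PC=2  addi  $r4, $r2, 12     | $r0=0 $r1=4 $r2=0 $r3=11 $r4=12
PC=3  bne  $r4, $r3, L6      | $r0=0 $r1=4 $r2=0 $r3=11 $r4=12  [TAKEN]
PC=4  xori  $r4, $r2, 7      | $r0=0 $r1=4 $r2=0 $r3=11 $r4=7
PC=6  bne  $r0, $r4, L9      | $r0=0 $r1=4 $r2=0 $r3=11 $r4=7  [TAKEN]
PC=7  and  $r4, $r2, $r4     | $r0=0 $r1=4 $r2=0 $r3=11 $r4=0
PC=9  and  $r2, $r4, $r2     | $r0=0 $r1=4 $r2=0 $r3=11 $r4=0
PC=10 addi  $r1, $r0, 4      | $r0=0 $r1=4 $r2=0 $r3=11 $r4=0

0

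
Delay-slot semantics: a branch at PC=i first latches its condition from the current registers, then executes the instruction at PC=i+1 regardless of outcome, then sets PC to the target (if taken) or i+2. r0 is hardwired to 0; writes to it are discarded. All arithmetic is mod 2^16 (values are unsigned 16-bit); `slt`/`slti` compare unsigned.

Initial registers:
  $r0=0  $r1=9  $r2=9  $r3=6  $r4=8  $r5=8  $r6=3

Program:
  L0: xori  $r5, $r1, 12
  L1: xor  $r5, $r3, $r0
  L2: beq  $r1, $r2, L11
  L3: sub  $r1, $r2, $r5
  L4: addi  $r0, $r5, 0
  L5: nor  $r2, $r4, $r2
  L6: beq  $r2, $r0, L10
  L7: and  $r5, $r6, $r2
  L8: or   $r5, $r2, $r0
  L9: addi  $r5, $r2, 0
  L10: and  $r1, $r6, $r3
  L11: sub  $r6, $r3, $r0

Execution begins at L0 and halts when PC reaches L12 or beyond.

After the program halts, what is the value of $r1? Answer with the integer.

#0 xori  $r5, $r1, 12 ; 0/9/9/6/8/5/3
#1 xor  $r5, $r3, $r0 ; 0/9/9/6/8/6/3
#2 beq  $r1, $r2, L11 ; 0/9/9/6/8/6/3 ; →target
#3 sub  $r1, $r2, $r5 ; 0/3/9/6/8/6/3
#11 sub  $r6, $r3, $r0 ; 0/3/9/6/8/6/6

3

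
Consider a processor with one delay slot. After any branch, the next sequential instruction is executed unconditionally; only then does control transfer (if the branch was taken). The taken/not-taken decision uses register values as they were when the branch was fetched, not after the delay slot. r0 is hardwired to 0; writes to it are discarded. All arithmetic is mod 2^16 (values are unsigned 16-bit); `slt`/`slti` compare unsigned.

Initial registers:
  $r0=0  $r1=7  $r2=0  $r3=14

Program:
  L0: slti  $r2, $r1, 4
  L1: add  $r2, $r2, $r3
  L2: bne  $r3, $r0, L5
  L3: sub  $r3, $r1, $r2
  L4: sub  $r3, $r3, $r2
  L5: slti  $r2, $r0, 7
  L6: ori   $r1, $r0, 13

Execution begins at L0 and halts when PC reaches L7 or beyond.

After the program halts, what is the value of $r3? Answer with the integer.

[0] slti  $r2, $r1, 4  →  {$r0:0, $r1:7, $r2:0, $r3:14}
[1] add  $r2, $r2, $r3  →  {$r0:0, $r1:7, $r2:14, $r3:14}
[2] bne  $r3, $r0, L5  →  {$r0:0, $r1:7, $r2:14, $r3:14}  ⟨branch taken⟩
[3] sub  $r3, $r1, $r2  →  {$r0:0, $r1:7, $r2:14, $r3:65529}
[5] slti  $r2, $r0, 7  →  {$r0:0, $r1:7, $r2:1, $r3:65529}
[6] ori   $r1, $r0, 13  →  {$r0:0, $r1:13, $r2:1, $r3:65529}

65529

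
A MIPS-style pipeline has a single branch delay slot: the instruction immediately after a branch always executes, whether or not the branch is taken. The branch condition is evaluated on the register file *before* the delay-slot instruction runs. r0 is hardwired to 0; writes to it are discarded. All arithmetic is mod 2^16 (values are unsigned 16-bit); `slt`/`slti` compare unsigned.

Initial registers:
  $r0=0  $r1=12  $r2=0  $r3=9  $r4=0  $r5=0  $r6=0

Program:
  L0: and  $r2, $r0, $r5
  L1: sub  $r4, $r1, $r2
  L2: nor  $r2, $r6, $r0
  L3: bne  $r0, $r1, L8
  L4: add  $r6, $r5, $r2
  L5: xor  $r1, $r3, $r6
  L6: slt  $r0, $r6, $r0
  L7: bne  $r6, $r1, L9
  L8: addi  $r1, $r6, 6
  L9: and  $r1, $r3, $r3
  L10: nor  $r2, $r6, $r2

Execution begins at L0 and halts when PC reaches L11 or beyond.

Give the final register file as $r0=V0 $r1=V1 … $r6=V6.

#0 and  $r2, $r0, $r5 ; 0/12/0/9/0/0/0
#1 sub  $r4, $r1, $r2 ; 0/12/0/9/12/0/0
#2 nor  $r2, $r6, $r0 ; 0/12/65535/9/12/0/0
#3 bne  $r0, $r1, L8 ; 0/12/65535/9/12/0/0 ; →target
#4 add  $r6, $r5, $r2 ; 0/12/65535/9/12/0/65535
#8 addi  $r1, $r6, 6 ; 0/5/65535/9/12/0/65535
#9 and  $r1, $r3, $r3 ; 0/9/65535/9/12/0/65535
#10 nor  $r2, $r6, $r2 ; 0/9/0/9/12/0/65535

$r0=0 $r1=9 $r2=0 $r3=9 $r4=12 $r5=0 $r6=65535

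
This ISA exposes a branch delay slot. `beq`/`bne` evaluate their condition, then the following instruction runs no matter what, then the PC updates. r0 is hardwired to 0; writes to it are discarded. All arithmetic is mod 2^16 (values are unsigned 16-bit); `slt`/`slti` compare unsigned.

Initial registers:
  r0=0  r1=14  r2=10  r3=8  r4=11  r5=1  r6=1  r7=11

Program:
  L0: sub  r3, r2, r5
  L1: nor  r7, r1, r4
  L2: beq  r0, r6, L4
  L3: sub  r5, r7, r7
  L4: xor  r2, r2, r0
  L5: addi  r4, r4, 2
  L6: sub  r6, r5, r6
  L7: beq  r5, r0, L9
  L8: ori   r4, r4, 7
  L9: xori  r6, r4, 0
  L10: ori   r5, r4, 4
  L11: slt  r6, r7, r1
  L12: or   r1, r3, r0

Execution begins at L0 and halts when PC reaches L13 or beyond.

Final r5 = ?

15

  step pc=0: sub  r3, r2, r5  regs=(0,14,10,9,11,1,1,11)
  step pc=1: nor  r7, r1, r4  regs=(0,14,10,9,11,1,1,65520)
  step pc=2: beq  r0, r6, L4  cond=F  regs=(0,14,10,9,11,1,1,65520)
  step pc=3: sub  r5, r7, r7  regs=(0,14,10,9,11,0,1,65520)
  step pc=4: xor  r2, r2, r0  regs=(0,14,10,9,11,0,1,65520)
  step pc=5: addi  r4, r4, 2  regs=(0,14,10,9,13,0,1,65520)
  step pc=6: sub  r6, r5, r6  regs=(0,14,10,9,13,0,65535,65520)
  step pc=7: beq  r5, r0, L9  cond=T  regs=(0,14,10,9,13,0,65535,65520)
  step pc=8: ori   r4, r4, 7  regs=(0,14,10,9,15,0,65535,65520)
  step pc=9: xori  r6, r4, 0  regs=(0,14,10,9,15,0,15,65520)
  step pc=10: ori   r5, r4, 4  regs=(0,14,10,9,15,15,15,65520)
  step pc=11: slt  r6, r7, r1  regs=(0,14,10,9,15,15,0,65520)
  step pc=12: or   r1, r3, r0  regs=(0,9,10,9,15,15,0,65520)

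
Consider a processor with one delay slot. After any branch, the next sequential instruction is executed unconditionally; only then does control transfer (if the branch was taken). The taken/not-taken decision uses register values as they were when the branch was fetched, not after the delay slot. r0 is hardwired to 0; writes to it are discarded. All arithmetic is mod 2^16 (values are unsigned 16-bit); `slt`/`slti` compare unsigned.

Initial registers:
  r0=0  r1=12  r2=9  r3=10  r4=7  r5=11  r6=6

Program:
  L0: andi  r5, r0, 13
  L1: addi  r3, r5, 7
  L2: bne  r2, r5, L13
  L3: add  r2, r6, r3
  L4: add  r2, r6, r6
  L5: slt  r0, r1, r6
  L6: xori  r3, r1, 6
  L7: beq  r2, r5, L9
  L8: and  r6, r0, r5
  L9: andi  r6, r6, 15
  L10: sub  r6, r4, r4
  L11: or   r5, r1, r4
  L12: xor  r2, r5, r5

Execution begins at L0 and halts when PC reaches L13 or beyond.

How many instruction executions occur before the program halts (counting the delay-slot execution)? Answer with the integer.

4

#0 andi  r5, r0, 13 ; 0/12/9/10/7/0/6
#1 addi  r3, r5, 7 ; 0/12/9/7/7/0/6
#2 bne  r2, r5, L13 ; 0/12/9/7/7/0/6 ; →target
#3 add  r2, r6, r3 ; 0/12/13/7/7/0/6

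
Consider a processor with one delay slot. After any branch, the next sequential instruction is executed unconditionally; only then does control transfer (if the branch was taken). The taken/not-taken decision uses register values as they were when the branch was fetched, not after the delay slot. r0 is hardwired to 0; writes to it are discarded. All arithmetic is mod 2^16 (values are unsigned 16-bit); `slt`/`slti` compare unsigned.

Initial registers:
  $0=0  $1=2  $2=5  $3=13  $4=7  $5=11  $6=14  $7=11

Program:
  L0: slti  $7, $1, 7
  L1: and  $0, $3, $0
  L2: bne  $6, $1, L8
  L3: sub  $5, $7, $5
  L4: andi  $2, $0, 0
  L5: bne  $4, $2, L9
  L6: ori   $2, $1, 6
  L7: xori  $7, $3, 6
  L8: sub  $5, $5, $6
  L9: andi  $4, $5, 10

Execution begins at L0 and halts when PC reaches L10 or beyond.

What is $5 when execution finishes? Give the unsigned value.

  step pc=0: slti  $7, $1, 7  regs=(0,2,5,13,7,11,14,1)
  step pc=1: and  $0, $3, $0  regs=(0,2,5,13,7,11,14,1)
  step pc=2: bne  $6, $1, L8  cond=T  regs=(0,2,5,13,7,11,14,1)
  step pc=3: sub  $5, $7, $5  regs=(0,2,5,13,7,65526,14,1)
  step pc=8: sub  $5, $5, $6  regs=(0,2,5,13,7,65512,14,1)
  step pc=9: andi  $4, $5, 10  regs=(0,2,5,13,8,65512,14,1)

65512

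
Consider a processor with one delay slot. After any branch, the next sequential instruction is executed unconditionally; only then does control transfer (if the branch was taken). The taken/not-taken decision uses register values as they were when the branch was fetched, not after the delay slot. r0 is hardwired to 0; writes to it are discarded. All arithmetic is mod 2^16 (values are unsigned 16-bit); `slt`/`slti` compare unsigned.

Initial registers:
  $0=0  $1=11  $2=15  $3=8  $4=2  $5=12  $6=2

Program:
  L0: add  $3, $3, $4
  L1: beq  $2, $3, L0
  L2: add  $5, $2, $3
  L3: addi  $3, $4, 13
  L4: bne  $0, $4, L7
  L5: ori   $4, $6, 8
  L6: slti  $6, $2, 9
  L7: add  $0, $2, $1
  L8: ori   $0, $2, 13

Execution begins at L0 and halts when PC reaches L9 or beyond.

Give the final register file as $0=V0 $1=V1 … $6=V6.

  step pc=0: add  $3, $3, $4  regs=(0,11,15,10,2,12,2)
  step pc=1: beq  $2, $3, L0  cond=F  regs=(0,11,15,10,2,12,2)
  step pc=2: add  $5, $2, $3  regs=(0,11,15,10,2,25,2)
  step pc=3: addi  $3, $4, 13  regs=(0,11,15,15,2,25,2)
  step pc=4: bne  $0, $4, L7  cond=T  regs=(0,11,15,15,2,25,2)
  step pc=5: ori   $4, $6, 8  regs=(0,11,15,15,10,25,2)
  step pc=7: add  $0, $2, $1  regs=(0,11,15,15,10,25,2)
  step pc=8: ori   $0, $2, 13  regs=(0,11,15,15,10,25,2)

$0=0 $1=11 $2=15 $3=15 $4=10 $5=25 $6=2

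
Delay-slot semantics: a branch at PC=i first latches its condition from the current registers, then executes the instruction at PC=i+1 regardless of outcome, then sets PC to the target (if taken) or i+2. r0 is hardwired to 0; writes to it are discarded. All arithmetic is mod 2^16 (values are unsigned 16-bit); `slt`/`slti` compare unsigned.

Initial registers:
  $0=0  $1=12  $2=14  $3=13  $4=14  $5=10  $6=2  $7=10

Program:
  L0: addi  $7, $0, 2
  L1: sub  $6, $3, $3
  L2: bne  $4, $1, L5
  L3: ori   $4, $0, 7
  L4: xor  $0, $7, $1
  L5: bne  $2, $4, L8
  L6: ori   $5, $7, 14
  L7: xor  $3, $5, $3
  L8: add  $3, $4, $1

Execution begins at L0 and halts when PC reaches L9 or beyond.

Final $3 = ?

19

PC=0  addi  $7, $0, 2        | $0=0 $1=12 $2=14 $3=13 $4=14 $5=10 $6=2 $7=2
PC=1  sub  $6, $3, $3        | $0=0 $1=12 $2=14 $3=13 $4=14 $5=10 $6=0 $7=2
PC=2  bne  $4, $1, L5        | $0=0 $1=12 $2=14 $3=13 $4=14 $5=10 $6=0 $7=2  [TAKEN]
PC=3  ori   $4, $0, 7        | $0=0 $1=12 $2=14 $3=13 $4=7 $5=10 $6=0 $7=2
PC=5  bne  $2, $4, L8        | $0=0 $1=12 $2=14 $3=13 $4=7 $5=10 $6=0 $7=2  [TAKEN]
PC=6  ori   $5, $7, 14       | $0=0 $1=12 $2=14 $3=13 $4=7 $5=14 $6=0 $7=2
PC=8  add  $3, $4, $1        | $0=0 $1=12 $2=14 $3=19 $4=7 $5=14 $6=0 $7=2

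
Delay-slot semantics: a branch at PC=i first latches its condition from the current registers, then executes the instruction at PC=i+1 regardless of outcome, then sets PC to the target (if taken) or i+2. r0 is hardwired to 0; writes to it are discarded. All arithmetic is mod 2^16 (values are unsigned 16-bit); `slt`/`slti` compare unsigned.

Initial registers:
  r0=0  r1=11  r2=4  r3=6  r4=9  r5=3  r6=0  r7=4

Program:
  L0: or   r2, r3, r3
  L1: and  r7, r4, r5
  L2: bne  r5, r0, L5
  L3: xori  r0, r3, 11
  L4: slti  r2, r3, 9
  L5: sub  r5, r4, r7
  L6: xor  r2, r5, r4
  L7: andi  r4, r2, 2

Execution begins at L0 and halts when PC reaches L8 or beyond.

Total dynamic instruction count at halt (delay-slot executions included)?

PC=0  or   r2, r3, r3        | r0=0 r1=11 r2=6 r3=6 r4=9 r5=3 r6=0 r7=4
PC=1  and  r7, r4, r5        | r0=0 r1=11 r2=6 r3=6 r4=9 r5=3 r6=0 r7=1
PC=2  bne  r5, r0, L5        | r0=0 r1=11 r2=6 r3=6 r4=9 r5=3 r6=0 r7=1  [TAKEN]
PC=3  xori  r0, r3, 11       | r0=0 r1=11 r2=6 r3=6 r4=9 r5=3 r6=0 r7=1
PC=5  sub  r5, r4, r7        | r0=0 r1=11 r2=6 r3=6 r4=9 r5=8 r6=0 r7=1
PC=6  xor  r2, r5, r4        | r0=0 r1=11 r2=1 r3=6 r4=9 r5=8 r6=0 r7=1
PC=7  andi  r4, r2, 2        | r0=0 r1=11 r2=1 r3=6 r4=0 r5=8 r6=0 r7=1

7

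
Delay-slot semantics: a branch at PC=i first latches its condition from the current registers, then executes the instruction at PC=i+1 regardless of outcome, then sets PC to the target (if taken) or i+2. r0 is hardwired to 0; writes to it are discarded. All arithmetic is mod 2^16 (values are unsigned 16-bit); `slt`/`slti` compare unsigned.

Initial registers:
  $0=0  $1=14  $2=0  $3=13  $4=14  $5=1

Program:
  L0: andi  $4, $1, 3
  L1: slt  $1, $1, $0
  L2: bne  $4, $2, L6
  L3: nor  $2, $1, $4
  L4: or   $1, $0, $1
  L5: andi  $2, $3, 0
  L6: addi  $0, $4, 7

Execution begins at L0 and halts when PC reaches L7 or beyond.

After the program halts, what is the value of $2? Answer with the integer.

#0 andi  $4, $1, 3 ; 0/14/0/13/2/1
#1 slt  $1, $1, $0 ; 0/0/0/13/2/1
#2 bne  $4, $2, L6 ; 0/0/0/13/2/1 ; →target
#3 nor  $2, $1, $4 ; 0/0/65533/13/2/1
#6 addi  $0, $4, 7 ; 0/0/65533/13/2/1

65533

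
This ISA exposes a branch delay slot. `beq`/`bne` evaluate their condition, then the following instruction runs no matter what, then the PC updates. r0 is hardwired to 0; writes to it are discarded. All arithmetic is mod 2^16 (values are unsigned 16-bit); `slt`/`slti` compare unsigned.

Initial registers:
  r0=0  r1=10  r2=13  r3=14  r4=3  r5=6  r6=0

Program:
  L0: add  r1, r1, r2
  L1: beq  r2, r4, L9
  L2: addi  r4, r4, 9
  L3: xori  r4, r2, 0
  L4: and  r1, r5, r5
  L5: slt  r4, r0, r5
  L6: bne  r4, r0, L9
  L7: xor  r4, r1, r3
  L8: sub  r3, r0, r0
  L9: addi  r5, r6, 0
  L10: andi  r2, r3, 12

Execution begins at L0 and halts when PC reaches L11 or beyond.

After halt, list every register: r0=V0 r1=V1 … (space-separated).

[0] add  r1, r1, r2  →  {r0:0, r1:23, r2:13, r3:14, r4:3, r5:6, r6:0}
[1] beq  r2, r4, L9  →  {r0:0, r1:23, r2:13, r3:14, r4:3, r5:6, r6:0}  ⟨branch fallthrough⟩
[2] addi  r4, r4, 9  →  {r0:0, r1:23, r2:13, r3:14, r4:12, r5:6, r6:0}
[3] xori  r4, r2, 0  →  {r0:0, r1:23, r2:13, r3:14, r4:13, r5:6, r6:0}
[4] and  r1, r5, r5  →  {r0:0, r1:6, r2:13, r3:14, r4:13, r5:6, r6:0}
[5] slt  r4, r0, r5  →  {r0:0, r1:6, r2:13, r3:14, r4:1, r5:6, r6:0}
[6] bne  r4, r0, L9  →  {r0:0, r1:6, r2:13, r3:14, r4:1, r5:6, r6:0}  ⟨branch taken⟩
[7] xor  r4, r1, r3  →  {r0:0, r1:6, r2:13, r3:14, r4:8, r5:6, r6:0}
[9] addi  r5, r6, 0  →  {r0:0, r1:6, r2:13, r3:14, r4:8, r5:0, r6:0}
[10] andi  r2, r3, 12  →  {r0:0, r1:6, r2:12, r3:14, r4:8, r5:0, r6:0}

r0=0 r1=6 r2=12 r3=14 r4=8 r5=0 r6=0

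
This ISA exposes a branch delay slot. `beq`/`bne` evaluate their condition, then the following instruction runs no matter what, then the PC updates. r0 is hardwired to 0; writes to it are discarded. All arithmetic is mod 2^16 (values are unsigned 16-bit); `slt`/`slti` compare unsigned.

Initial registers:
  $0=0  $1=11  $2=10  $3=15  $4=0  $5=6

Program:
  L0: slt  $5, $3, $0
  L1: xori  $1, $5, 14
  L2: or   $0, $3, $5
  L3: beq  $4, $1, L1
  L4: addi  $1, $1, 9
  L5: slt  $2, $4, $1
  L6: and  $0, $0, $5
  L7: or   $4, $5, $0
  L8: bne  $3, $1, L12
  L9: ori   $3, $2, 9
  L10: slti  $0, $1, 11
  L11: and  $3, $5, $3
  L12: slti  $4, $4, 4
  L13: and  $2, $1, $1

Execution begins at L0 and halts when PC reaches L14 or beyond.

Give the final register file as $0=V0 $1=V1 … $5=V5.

$0=0 $1=23 $2=23 $3=9 $4=1 $5=0

#0 slt  $5, $3, $0 ; 0/11/10/15/0/0
#1 xori  $1, $5, 14 ; 0/14/10/15/0/0
#2 or   $0, $3, $5 ; 0/14/10/15/0/0
#3 beq  $4, $1, L1 ; 0/14/10/15/0/0 ; →fallthru
#4 addi  $1, $1, 9 ; 0/23/10/15/0/0
#5 slt  $2, $4, $1 ; 0/23/1/15/0/0
#6 and  $0, $0, $5 ; 0/23/1/15/0/0
#7 or   $4, $5, $0 ; 0/23/1/15/0/0
#8 bne  $3, $1, L12 ; 0/23/1/15/0/0 ; →target
#9 ori   $3, $2, 9 ; 0/23/1/9/0/0
#12 slti  $4, $4, 4 ; 0/23/1/9/1/0
#13 and  $2, $1, $1 ; 0/23/23/9/1/0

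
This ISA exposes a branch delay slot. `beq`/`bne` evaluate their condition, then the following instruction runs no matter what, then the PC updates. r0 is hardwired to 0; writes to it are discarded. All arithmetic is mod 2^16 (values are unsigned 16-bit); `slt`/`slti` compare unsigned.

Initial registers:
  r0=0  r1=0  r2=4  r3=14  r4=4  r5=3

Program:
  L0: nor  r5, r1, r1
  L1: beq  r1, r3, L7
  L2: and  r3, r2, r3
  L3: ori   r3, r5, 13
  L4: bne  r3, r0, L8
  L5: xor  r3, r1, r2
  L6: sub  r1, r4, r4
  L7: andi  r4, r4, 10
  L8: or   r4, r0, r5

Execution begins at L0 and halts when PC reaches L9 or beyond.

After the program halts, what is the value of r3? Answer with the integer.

PC=0  nor  r5, r1, r1        | r0=0 r1=0 r2=4 r3=14 r4=4 r5=65535
PC=1  beq  r1, r3, L7        | r0=0 r1=0 r2=4 r3=14 r4=4 r5=65535  [not taken]
PC=2  and  r3, r2, r3        | r0=0 r1=0 r2=4 r3=4 r4=4 r5=65535
PC=3  ori   r3, r5, 13       | r0=0 r1=0 r2=4 r3=65535 r4=4 r5=65535
PC=4  bne  r3, r0, L8        | r0=0 r1=0 r2=4 r3=65535 r4=4 r5=65535  [TAKEN]
PC=5  xor  r3, r1, r2        | r0=0 r1=0 r2=4 r3=4 r4=4 r5=65535
PC=8  or   r4, r0, r5        | r0=0 r1=0 r2=4 r3=4 r4=65535 r5=65535

4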